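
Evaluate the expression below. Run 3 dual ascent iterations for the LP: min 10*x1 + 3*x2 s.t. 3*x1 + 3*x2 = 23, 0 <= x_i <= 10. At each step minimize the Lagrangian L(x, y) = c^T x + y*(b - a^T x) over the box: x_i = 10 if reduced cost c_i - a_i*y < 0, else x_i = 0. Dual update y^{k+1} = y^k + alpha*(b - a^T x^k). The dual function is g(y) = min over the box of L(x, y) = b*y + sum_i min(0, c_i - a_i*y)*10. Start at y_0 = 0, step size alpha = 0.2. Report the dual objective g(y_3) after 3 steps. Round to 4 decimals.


Dual ascent for LP: min 10*x1 + 3*x2, 3*x1 + 3*x2 = 23, 0 <= x_i <= 10
Step 1: y^k = 0.0, reduced costs: (10.0, 3.0)
  x^k = (0.0, 0.0), subgradient = b - a^T x = 23.0
  y^{k+1} = 0.0 + 0.2*23.0 = 4.6
Step 2: y^k = 4.6, reduced costs: (-3.8, -10.8)
  x^k = (10.0, 10.0), subgradient = b - a^T x = -37.0
  y^{k+1} = 4.6 + 0.2*-37.0 = -2.8
Step 3: y^k = -2.8, reduced costs: (18.4, 11.4)
  x^k = (0.0, 0.0), subgradient = b - a^T x = 23.0
  y^{k+1} = -2.8 + 0.2*23.0 = 1.8
Dual objective at y_3 = 1.8: reduced costs (4.6, -2.4), box minimizer x = (0.0, 10.0)
g(y_3) = b*y + (c1 - a1*y)*x1 + (c2 - a2*y)*x2 = 23*1.8 + 4.6*0.0 + (-2.4)*10.0 = 41.4 + 0.0 - 24.0 = 17.4


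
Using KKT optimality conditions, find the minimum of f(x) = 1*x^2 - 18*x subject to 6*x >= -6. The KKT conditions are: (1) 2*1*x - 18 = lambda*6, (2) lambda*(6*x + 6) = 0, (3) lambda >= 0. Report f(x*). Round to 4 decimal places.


Step 1: Try lambda = 0 (constraint inactive).
Stationarity: 2*1*x - 18 = 0
x* = 18/(2*1) = 9.0
Check constraint: 6*9.0 = 54.0 >= -6 -- satisfied.
Step 2: Compute optimal value.
f(x*) = 1*9.0^2 - 18*9.0 = -81.0


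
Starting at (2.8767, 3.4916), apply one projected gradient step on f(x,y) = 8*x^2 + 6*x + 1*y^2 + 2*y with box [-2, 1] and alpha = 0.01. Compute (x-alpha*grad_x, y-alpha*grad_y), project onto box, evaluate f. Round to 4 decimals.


Step 1: Compute gradient at (2.8767, 3.4916).
grad_x = 2*8*2.8767 + 6 = 52.0272
grad_y = 2*1*3.4916 + 2 = 8.9832
Step 2: Gradient step.
x_raw = 2.8767 - 0.01*52.0272 = 2.3564
y_raw = 3.4916 - 0.01*8.9832 = 3.4018
Step 3: Project onto [-2, 1].
x_proj = clip(2.3564) = 1.0
y_proj = clip(3.4018) = 1.0
Step 4: Evaluate f.
f(1.0, 1.0) = 17.0


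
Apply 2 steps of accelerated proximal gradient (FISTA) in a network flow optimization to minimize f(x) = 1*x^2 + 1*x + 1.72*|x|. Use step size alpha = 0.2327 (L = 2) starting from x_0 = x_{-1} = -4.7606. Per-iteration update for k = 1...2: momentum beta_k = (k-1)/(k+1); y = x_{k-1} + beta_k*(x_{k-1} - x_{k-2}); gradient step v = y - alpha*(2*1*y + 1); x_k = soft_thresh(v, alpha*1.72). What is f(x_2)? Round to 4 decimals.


FISTA on f(x) = 1*x^2 + 1*x + 1.72*|x|
L = 2, alpha = 0.2327
Iteration 1: beta = 0.0, y = -4.7606 + 0.0*(-4.7606 + 4.7606) = -4.7606
  grad(y) = -8.5212, v = y - alpha*grad = -2.7777
  prox(v) = soft_thresh(-2.7777, 0.4002) = -2.3775
Iteration 2: beta = 0.3333, y = -2.3775 + 0.3333*(-2.3775 + 4.7606) = -1.5831
  grad(y) = -2.1662, v = y - alpha*grad = -1.079
  prox(v) = soft_thresh(-1.079, 0.4002) = -0.6788
f(x_2) = 1*(-0.6788)^2 + 1*(-0.6788) + 1.72*|-0.6788| = 0.9495


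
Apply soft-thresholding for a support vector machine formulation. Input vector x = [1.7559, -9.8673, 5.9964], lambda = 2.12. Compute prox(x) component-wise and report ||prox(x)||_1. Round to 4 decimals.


Soft-thresholding with lambda = 2.12:
prox(1.7559) = sign(1.7559)*max(|1.7559| - 2.12, 0) = 0.0
prox(-9.8673) = sign(-9.8673)*max(|-9.8673| - 2.12, 0) = -7.7473
prox(5.9964) = sign(5.9964)*max(|5.9964| - 2.12, 0) = 3.8764
prox(x) = [0.0, -7.7473, 3.8764]
||prox(x)||_1 = 0.0 + 7.7473 + 3.8764 = 11.6237


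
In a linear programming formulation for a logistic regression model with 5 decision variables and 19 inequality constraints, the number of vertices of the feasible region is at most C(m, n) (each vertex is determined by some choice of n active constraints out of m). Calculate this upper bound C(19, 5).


Each vertex corresponds to some choice of n active constraints out of m, so the number of vertices is at most C(m, n) = m! / (n!(m-n)!).
m = 19, n = 5
Numerator: 19 * 18 * 17 * 16 * 15
Denominator: 5! = 120
C(19, 5) = 11628


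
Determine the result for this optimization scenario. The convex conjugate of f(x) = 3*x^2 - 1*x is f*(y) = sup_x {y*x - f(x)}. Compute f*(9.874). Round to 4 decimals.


f*(y) = sup_x {y*x - a*x^2 - b*x} = sup_x {(y-b)*x - a*x^2}
FOC: (y - b) - 2a*x = 0 => x* = (y - b)/(2a)
x* = (9.874 + 1)/(2*3) = 1.8123
f*(9.874) = (y-b)^2/(4a) = (9.874 + 1)^2/(4*3)
= 118.2439/12 = 9.8537


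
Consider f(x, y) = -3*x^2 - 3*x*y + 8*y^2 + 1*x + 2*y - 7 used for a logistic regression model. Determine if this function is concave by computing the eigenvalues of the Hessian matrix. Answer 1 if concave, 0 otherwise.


The Hessian of f(x,y) = -3*x^2 - 3*x*y + 8*y^2 + 1*x + 2*y - 7 is:
H = [[-6, -3], [-3, 16]]
Trace = -6 + 16 = 10
Determinant = -6*16 - (-3)^2 = -105
Discriminant = (10)^2 - 4*-105 = 520.0
Eigenvalues: lambda_1 = -6.4018, lambda_2 = 16.4018
The function is not concave.

0


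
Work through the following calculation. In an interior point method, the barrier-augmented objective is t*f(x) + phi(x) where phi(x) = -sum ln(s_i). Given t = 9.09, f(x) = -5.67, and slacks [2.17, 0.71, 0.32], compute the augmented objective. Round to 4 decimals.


Step 1: Compute log-barrier.
ln values: [0.7747, -0.3425, -1.1394]
phi = -(0.7747 - 0.3425 - 1.1394) = 0.7072
Step 2: Compute augmented objective.
t*f(x) = 9.09*-5.67 = -51.5403
Total = -51.5403 + 0.7072 = -50.8331


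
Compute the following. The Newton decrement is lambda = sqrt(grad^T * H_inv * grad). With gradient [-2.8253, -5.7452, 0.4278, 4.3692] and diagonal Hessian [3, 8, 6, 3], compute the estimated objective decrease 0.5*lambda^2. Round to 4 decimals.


Step 1: H is diagonal, so H^(-1) * g = [-0.9418, -0.7182, 0.0713, 1.4564].
Step 2: g^T H^(-1) g = sum_i g_i^2 / H_ii
  = (-2.8253)^2/3 + (-5.7452)^2/8 + (0.4278)^2/6 + (4.3692)^2/3
  = 2.6608 + 4.1259 + 0.0305 + 6.3633 = 13.1805
Step 3: Objective decrease = 0.5 * g^T H^(-1) g = 6.5902


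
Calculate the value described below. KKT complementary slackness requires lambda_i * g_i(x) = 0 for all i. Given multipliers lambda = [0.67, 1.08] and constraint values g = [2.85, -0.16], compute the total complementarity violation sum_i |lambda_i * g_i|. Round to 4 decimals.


KKT complementary slackness check:
lambda_1 * g_1 = 0.67 * 2.85 = 1.9095
lambda_2 * g_2 = 1.08 * -0.16 = -0.1728
Total violation = 1.9095 + 0.1728 = 2.0823


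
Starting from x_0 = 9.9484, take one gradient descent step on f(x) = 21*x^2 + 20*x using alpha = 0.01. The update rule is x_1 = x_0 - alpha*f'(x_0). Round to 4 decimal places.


We compute the gradient at x_0 and apply the update.
f'(x) = 42*x + 20
f'(9.9484) = 42*9.9484 + 20 = 437.8328
x_1 = 9.9484 - 0.01*437.8328 = 5.5701


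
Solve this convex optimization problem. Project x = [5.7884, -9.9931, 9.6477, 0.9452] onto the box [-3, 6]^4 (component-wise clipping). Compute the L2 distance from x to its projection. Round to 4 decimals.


Project each component onto [-3, 6].
clip(5.7884) = 5.7884, clip(-9.9931) = -3.0, clip(9.6477) = 6.0, clip(0.9452) = 0.9452
Projection = [5.7884, -3.0, 6.0, 0.9452]
Squared diffs: [0.0, 48.9034, 13.3057, 0.0]
Distance = sqrt(62.2091) = 7.8873


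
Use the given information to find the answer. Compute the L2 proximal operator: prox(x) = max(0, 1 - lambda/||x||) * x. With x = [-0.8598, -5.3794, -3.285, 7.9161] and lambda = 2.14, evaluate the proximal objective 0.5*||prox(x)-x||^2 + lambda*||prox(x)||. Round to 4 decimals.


Step 1: Compute ||x||.
||x|| = 10.1554
Step 2: Compute scaling factor.
scale = max(0, 1 - 2.14/10.1554) = 0.7893
Step 3: prox(x) = [-0.6786, -4.2458, -2.5928, 6.248]
||prox(x)|| = 8.0154
Step 4: Proximal objective.
0.5*||prox-x||^2 = 2.2898
lambda*||prox|| = 17.153
Total = 19.4429


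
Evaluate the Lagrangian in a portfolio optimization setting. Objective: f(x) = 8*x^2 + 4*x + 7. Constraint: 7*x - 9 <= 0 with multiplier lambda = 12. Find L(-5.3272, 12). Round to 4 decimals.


Step 1: Evaluate f(x).
f(-5.3272) = 8*(-5.3272)^2 + 4*(-5.3272) + 7 = 212.7237
Step 2: Evaluate g(x).
g(-5.3272) = 7*-5.3272 - 9 = -46.2904
Step 3: Compute Lagrangian.
L = 212.7237 + 12*-46.2904 = -342.7611


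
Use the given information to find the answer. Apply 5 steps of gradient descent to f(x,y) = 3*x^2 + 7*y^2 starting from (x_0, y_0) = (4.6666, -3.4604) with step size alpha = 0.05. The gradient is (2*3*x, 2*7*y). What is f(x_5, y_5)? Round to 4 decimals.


Gradient descent on f(x,y) = 3*x^2 + 7*y^2.
Starting point: (4.6666, -3.4604), alpha = 0.05
Step 1: grad_x = 2*3*4.6666 = 27.9996, grad_y = 2*7*-3.4604 = -48.4456
  x_1 = 4.6666 - 0.05*27.9996 = 3.2666
  y_1 = -3.4604 - 0.05*-48.4456 = -1.0381
Step 2: grad_x = 2*3*3.2666 = 19.5997, grad_y = 2*7*-1.0381 = -14.5337
  x_2 = 3.2666 - 0.05*19.5997 = 2.2866
  y_2 = -1.0381 - 0.05*-14.5337 = -0.3114
Step 3: grad_x = 2*3*2.2866 = 13.7198, grad_y = 2*7*-0.3114 = -4.3601
  x_3 = 2.2866 - 0.05*13.7198 = 1.6006
  y_3 = -0.3114 - 0.05*-4.3601 = -0.0934
Step 4: grad_x = 2*3*1.6006 = 9.6039, grad_y = 2*7*-0.0934 = -1.308
  x_4 = 1.6006 - 0.05*9.6039 = 1.1205
  y_4 = -0.0934 - 0.05*-1.308 = -0.028
Step 5: grad_x = 2*3*1.1205 = 6.7227, grad_y = 2*7*-0.028 = -0.3924
  x_5 = 1.1205 - 0.05*6.7227 = 0.7843
  y_5 = -0.028 - 0.05*-0.3924 = -0.0084
f(0.7843, -0.0084) = 3*0.7843^2 + 7*(-0.0084)^2 = 1.8459


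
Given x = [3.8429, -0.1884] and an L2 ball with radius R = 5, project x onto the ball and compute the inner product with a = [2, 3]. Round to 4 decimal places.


Step 1: Compute ||x|| (intermediates to 6 decimals).
||x|| = sqrt(3.8429^2 + (-0.1884)^2) = 3.847515
Step 2: Project.
Since ||x|| <= R, proj = x (no scaling needed).
proj(x) = [3.8429, -0.1884]
Step 3: Dot product.
a^T * proj(x) = 2*3.8429 + 3*(-0.1884) = 7.1206


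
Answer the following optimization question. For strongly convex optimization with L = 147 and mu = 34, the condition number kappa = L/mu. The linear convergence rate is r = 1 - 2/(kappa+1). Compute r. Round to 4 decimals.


Step 1: Compute the condition number.
kappa = L/mu = 147/34 = 4.3235
Step 2: Compute the convergence rate.
r = 1 - 2/(kappa + 1) = 1 - 2*mu/(L + mu) = (L - mu)/(L + mu) = 113/181 = 0.6243


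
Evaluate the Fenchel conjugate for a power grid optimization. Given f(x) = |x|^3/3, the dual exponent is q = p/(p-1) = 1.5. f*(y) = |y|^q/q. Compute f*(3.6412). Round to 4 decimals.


The conjugate exponent q satisfies 1/p + 1/q = 1.
p = 3, so q = 3/(3 - 1) = 1.5
|y|^q = 3.6412^1.5 = 6.9481
f*(3.6412) = 6.9481 / 1.5 = 4.6321


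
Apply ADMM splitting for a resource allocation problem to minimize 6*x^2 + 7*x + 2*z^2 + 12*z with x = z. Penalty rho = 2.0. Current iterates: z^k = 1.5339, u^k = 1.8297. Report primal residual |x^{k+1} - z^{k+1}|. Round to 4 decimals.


ADMM iteration with rho = 2.0, z^k = 1.5339, u^k = 1.8297
Step 1: x-update.
Minimize 6*x^2 + 7*x + (2.0/2)*(x - 1.5339 + 1.8297)^2
FOC: (2*6 + 2.0)*x = -7 + 2.0*(1.5339 - 1.8297)
x^{k+1} = -0.5423
Step 2: z-update.
Minimize 2*z^2 + 12*z + (2.0/2)*(-0.5423 - z + 1.8297)^2
FOC: (2*2 + 2.0)*z = -12 + 2.0*(-0.5423 + 1.8297)
z^{k+1} = -1.5709
Step 3: u-update.
u^{k+1} = 1.8297 - 0.5423 + 1.5709 = 2.8583
Step 4: Primal residual = |-0.5423 + 1.5709| = 1.0286


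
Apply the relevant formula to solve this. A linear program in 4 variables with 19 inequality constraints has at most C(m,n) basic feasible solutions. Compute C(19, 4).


Each vertex corresponds to some choice of n active constraints out of m, so the number of vertices is at most C(m, n) = m! / (n!(m-n)!).
m = 19, n = 4
Numerator: 19 * 18 * 17 * 16
Denominator: 4! = 24
C(19, 4) = 3876


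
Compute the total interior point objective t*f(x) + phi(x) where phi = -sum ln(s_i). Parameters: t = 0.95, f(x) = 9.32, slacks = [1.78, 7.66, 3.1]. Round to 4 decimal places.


Step 1: Compute log-barrier.
ln values: [0.5766, 2.036, 1.1314]
phi = -(0.5766 + 2.036 + 1.1314) = -3.744
Step 2: Compute augmented objective.
t*f(x) = 0.95*9.32 = 8.854
Total = 8.854 - 3.744 = 5.11


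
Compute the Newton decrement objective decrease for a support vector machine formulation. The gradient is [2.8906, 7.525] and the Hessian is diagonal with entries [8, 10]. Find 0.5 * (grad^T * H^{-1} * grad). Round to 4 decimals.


Step 1: H is diagonal, so H^(-1) * g = [0.3613, 0.7525].
Step 2: g^T H^(-1) g = sum_i g_i^2 / H_ii
  = (2.8906)^2/8 + (7.525)^2/10
  = 1.0444 + 5.6626 = 6.707
Step 3: Objective decrease = 0.5 * g^T H^(-1) g = 3.3535


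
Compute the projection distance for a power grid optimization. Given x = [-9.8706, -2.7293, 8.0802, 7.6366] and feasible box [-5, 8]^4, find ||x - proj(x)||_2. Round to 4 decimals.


Project each component onto [-5, 8].
clip(-9.8706) = -5.0, clip(-2.7293) = -2.7293, clip(8.0802) = 8.0, clip(7.6366) = 7.6366
Projection = [-5.0, -2.7293, 8.0, 7.6366]
Squared diffs: [23.7227, 0.0, 0.0064, 0.0]
Distance = sqrt(23.7291) = 4.8713


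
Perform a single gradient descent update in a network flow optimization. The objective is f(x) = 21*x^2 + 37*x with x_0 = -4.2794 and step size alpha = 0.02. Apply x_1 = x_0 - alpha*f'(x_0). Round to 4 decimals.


We compute the gradient at x_0 and apply the update.
f'(x) = 42*x + 37
f'(-4.2794) = 42*-4.2794 + 37 = -142.7348
x_1 = -4.2794 - 0.02*-142.7348 = -1.4247


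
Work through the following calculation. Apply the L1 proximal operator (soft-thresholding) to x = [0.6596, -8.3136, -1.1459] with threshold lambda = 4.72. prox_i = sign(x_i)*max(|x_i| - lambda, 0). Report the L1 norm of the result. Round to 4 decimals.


Soft-thresholding with lambda = 4.72:
prox(0.6596) = sign(0.6596)*max(|0.6596| - 4.72, 0) = 0.0
prox(-8.3136) = sign(-8.3136)*max(|-8.3136| - 4.72, 0) = -3.5936
prox(-1.1459) = sign(-1.1459)*max(|-1.1459| - 4.72, 0) = 0.0
prox(x) = [0.0, -3.5936, 0.0]
||prox(x)||_1 = 0.0 + 3.5936 + 0.0 = 3.5936


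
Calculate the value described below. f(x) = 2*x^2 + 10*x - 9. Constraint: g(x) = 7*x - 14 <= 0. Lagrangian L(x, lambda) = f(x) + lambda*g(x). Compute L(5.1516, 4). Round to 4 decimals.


Step 1: Evaluate f(x).
f(5.1516) = 2*5.1516^2 + 10*5.1516 - 9 = 95.594
Step 2: Evaluate g(x).
g(5.1516) = 7*5.1516 - 14 = 22.0612
Step 3: Compute Lagrangian.
L = 95.594 + 4*22.0612 = 183.8388


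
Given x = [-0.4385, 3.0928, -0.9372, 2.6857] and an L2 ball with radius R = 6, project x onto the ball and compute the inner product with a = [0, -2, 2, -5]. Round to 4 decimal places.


Step 1: Compute ||x|| (intermediates to 6 decimals).
||x|| = sqrt((-0.4385)^2 + 3.0928^2 + (-0.9372)^2 + 2.6857^2) = 4.22481
Step 2: Project.
Since ||x|| <= R, proj = x (no scaling needed).
proj(x) = [-0.4385, 3.0928, -0.9372, 2.6857]
Step 3: Dot product.
a^T * proj(x) = 0*(-0.4385) - 2*3.0928 + 2*(-0.9372) - 5*2.6857 = -21.4885


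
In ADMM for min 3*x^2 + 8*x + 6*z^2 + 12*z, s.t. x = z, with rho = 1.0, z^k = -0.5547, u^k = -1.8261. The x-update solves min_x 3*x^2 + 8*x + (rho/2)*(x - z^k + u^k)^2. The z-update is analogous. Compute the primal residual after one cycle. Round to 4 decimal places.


ADMM iteration with rho = 1.0, z^k = -0.5547, u^k = -1.8261
Step 1: x-update.
Minimize 3*x^2 + 8*x + (1.0/2)*(x + 0.5547 - 1.8261)^2
FOC: (2*3 + 1.0)*x = -8 + 1.0*(-0.5547 + 1.8261)
x^{k+1} = -0.9612
Step 2: z-update.
Minimize 6*z^2 + 12*z + (1.0/2)*(-0.9612 - z - 1.8261)^2
FOC: (2*6 + 1.0)*z = -12 + 1.0*(-0.9612 - 1.8261)
z^{k+1} = -1.1375
Step 3: u-update.
u^{k+1} = -1.8261 - 0.9612 + 1.1375 = -1.6498
Step 4: Primal residual = |-0.9612 + 1.1375| = 0.1763


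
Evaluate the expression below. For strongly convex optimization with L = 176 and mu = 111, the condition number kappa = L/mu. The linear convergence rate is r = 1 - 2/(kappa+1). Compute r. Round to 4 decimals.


Step 1: Compute the condition number.
kappa = L/mu = 176/111 = 1.5856
Step 2: Compute the convergence rate.
r = 1 - 2/(kappa + 1) = 1 - 2*mu/(L + mu) = (L - mu)/(L + mu) = 65/287 = 0.2265


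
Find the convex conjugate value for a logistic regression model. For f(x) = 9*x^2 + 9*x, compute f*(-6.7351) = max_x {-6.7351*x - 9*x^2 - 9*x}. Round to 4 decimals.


f*(y) = sup_x {y*x - a*x^2 - b*x} = sup_x {(y-b)*x - a*x^2}
FOC: (y - b) - 2a*x = 0 => x* = (y - b)/(2a)
x* = (-6.7351 - 9)/(2*9) = -0.8742
f*(-6.7351) = (y-b)^2/(4a) = (-6.7351 - 9)^2/(4*9)
= 247.5934/36 = 6.8776


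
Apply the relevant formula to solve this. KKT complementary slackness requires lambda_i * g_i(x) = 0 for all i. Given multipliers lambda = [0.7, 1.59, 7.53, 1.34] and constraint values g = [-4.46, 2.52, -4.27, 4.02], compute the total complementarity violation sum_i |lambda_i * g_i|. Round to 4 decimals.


KKT complementary slackness check:
lambda_1 * g_1 = 0.7 * -4.46 = -3.122
lambda_2 * g_2 = 1.59 * 2.52 = 4.0068
lambda_3 * g_3 = 7.53 * -4.27 = -32.1531
lambda_4 * g_4 = 1.34 * 4.02 = 5.3868
Total violation = 3.122 + 4.0068 + 32.1531 + 5.3868 = 44.6687


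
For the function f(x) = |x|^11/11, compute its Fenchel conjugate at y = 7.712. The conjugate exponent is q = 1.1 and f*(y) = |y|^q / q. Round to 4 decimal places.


The conjugate exponent q satisfies 1/p + 1/q = 1.
p = 11, so q = 11/(11 - 1) = 1.1
|y|^q = 7.712^1.1 = 9.4598
f*(7.712) = 9.4598 / 1.1 = 8.5999


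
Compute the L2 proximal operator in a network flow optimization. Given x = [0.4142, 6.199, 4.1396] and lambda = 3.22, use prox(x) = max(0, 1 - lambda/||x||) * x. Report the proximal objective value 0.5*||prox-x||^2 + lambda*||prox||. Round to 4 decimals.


Step 1: Compute ||x||.
||x|| = 7.4656
Step 2: Compute scaling factor.
scale = max(0, 1 - 3.22/7.4656) = 0.5687
Step 3: prox(x) = [0.2356, 3.5253, 2.3541]
||prox(x)|| = 4.2456
Step 4: Proximal objective.
0.5*||prox-x||^2 = 5.1842
lambda*||prox|| = 13.6708
Total = 18.8551


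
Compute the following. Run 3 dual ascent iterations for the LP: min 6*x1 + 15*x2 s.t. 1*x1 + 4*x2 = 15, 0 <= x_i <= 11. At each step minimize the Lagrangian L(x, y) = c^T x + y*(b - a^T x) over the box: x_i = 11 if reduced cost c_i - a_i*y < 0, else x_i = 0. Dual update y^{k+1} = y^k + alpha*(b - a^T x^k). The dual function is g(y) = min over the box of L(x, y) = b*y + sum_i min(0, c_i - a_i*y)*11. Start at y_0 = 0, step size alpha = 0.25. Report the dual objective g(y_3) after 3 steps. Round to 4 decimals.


Dual ascent for LP: min 6*x1 + 15*x2, 1*x1 + 4*x2 = 15, 0 <= x_i <= 11
Step 1: y^k = 0.0, reduced costs: (6.0, 15.0)
  x^k = (0.0, 0.0), subgradient = b - a^T x = 15.0
  y^{k+1} = 0.0 + 0.25*15.0 = 3.75
Step 2: y^k = 3.75, reduced costs: (2.25, 0.0)
  x^k = (0.0, 0.0), subgradient = b - a^T x = 15.0
  y^{k+1} = 3.75 + 0.25*15.0 = 7.5
Step 3: y^k = 7.5, reduced costs: (-1.5, -15.0)
  x^k = (11.0, 11.0), subgradient = b - a^T x = -40.0
  y^{k+1} = 7.5 + 0.25*-40.0 = -2.5
Dual objective at y_3 = -2.5: reduced costs (8.5, 25.0), box minimizer x = (0.0, 0.0)
g(y_3) = b*y + (c1 - a1*y)*x1 + (c2 - a2*y)*x2 = 15*(-2.5) + 8.5*0.0 + 25.0*0.0 = -37.5 + 0.0 + 0.0 = -37.5


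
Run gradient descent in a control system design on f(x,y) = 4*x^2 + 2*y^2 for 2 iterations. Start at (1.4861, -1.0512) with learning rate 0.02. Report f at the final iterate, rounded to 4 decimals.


Gradient descent on f(x,y) = 4*x^2 + 2*y^2.
Starting point: (1.4861, -1.0512), alpha = 0.02
Step 1: grad_x = 2*4*1.4861 = 11.8888, grad_y = 2*2*-1.0512 = -4.2048
  x_1 = 1.4861 - 0.02*11.8888 = 1.2483
  y_1 = -1.0512 - 0.02*-4.2048 = -0.9671
Step 2: grad_x = 2*4*1.2483 = 9.9866, grad_y = 2*2*-0.9671 = -3.8684
  x_2 = 1.2483 - 0.02*9.9866 = 1.0486
  y_2 = -0.9671 - 0.02*-3.8684 = -0.8897
f(1.0486, -0.8897) = 4*1.0486^2 + 2*(-0.8897)^2 = 5.9814


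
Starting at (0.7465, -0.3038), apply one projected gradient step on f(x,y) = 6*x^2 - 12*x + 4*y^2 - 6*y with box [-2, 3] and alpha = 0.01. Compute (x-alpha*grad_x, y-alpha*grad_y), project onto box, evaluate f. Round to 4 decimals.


Step 1: Compute gradient at (0.7465, -0.3038).
grad_x = 2*6*0.7465 - 12 = -3.042
grad_y = 2*4*-0.3038 - 6 = -8.4304
Step 2: Gradient step.
x_raw = 0.7465 - 0.01*-3.042 = 0.7769
y_raw = -0.3038 - 0.01*-8.4304 = -0.2195
Step 3: Project onto [-2, 3].
x_proj = clip(0.7769) = 0.7769
y_proj = clip(-0.2195) = -0.2195
Step 4: Evaluate f.
f(0.7769, -0.2195) = -4.1917


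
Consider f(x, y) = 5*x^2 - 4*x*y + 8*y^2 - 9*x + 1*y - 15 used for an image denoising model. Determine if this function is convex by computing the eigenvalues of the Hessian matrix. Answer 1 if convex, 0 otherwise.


The Hessian of f(x,y) = 5*x^2 - 4*x*y + 8*y^2 - 9*x + 1*y - 15 is:
H = [[10, -4], [-4, 16]]
Trace = 10 + 16 = 26
Determinant = 10*16 - (-4)^2 = 144
Discriminant = (26)^2 - 4*144 = 100.0
Eigenvalues: lambda_1 = 8.0, lambda_2 = 18.0
The function is convex.

1


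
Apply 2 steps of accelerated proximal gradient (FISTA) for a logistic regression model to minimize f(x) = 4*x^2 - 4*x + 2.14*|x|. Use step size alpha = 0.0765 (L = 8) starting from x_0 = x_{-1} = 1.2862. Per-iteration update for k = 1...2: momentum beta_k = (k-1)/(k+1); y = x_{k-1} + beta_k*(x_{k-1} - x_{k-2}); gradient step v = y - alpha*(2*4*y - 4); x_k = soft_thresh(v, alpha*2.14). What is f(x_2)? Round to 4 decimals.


FISTA on f(x) = 4*x^2 - 4*x + 2.14*|x|
L = 8, alpha = 0.0765
Iteration 1: beta = 0.0, y = 1.2862 + 0.0*(1.2862 - 1.2862) = 1.2862
  grad(y) = 6.2896, v = y - alpha*grad = 0.805
  prox(v) = soft_thresh(0.805, 0.1637) = 0.6413
Iteration 2: beta = 0.3333, y = 0.6413 + 0.3333*(0.6413 - 1.2862) = 0.4264
  grad(y) = -0.589, v = y - alpha*grad = 0.4714
  prox(v) = soft_thresh(0.4714, 0.1637) = 0.3077
f(x_2) = 4*0.3077^2 - 4*0.3077 + 2.14*|0.3077| = -0.1936


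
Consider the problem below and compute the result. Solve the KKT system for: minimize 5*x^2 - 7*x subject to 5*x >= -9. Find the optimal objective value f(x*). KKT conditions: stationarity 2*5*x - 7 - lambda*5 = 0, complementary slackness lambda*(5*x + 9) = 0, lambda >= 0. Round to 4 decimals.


Step 1: Try lambda = 0 (constraint inactive).
Stationarity: 2*5*x - 7 = 0
x* = 7/(2*5) = 0.7
Check constraint: 5*0.7 = 3.5 >= -9 -- satisfied.
Step 2: Compute optimal value.
f(x*) = 5*0.7^2 - 7*0.7 = -2.45


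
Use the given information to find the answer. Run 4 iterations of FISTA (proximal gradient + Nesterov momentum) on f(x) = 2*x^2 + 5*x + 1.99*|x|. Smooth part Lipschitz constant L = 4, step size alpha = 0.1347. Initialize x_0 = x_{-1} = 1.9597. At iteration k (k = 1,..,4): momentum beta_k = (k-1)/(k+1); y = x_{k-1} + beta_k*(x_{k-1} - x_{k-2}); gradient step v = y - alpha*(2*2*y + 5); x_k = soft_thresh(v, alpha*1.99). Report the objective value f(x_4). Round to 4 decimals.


FISTA on f(x) = 2*x^2 + 5*x + 1.99*|x|
L = 4, alpha = 0.1347
Iteration 1: beta = 0.0, y = 1.9597 + 0.0*(1.9597 - 1.9597) = 1.9597
  grad(y) = 12.8388, v = y - alpha*grad = 0.2303
  prox(v) = soft_thresh(0.2303, 0.2681) = 0.0
Iteration 2: beta = 0.3333, y = 0.0 + 0.3333*(0.0 - 1.9597) = -0.6532
  grad(y) = 2.3871, v = y - alpha*grad = -0.9748
  prox(v) = soft_thresh(-0.9748, 0.2681) = -0.7067
Iteration 3: beta = 0.5, y = -0.7067 + 0.5*(-0.7067 - 0.0) = -1.0601
  grad(y) = 0.7597, v = y - alpha*grad = -1.1624
  prox(v) = soft_thresh(-1.1624, 0.2681) = -0.8944
Iteration 4: beta = 0.6, y = -0.8944 + 0.6*(-0.8944 + 0.7067) = -1.0069
  grad(y) = 0.9723, v = y - alpha*grad = -1.1379
  prox(v) = soft_thresh(-1.1379, 0.2681) = -0.8698
f(x_4) = 2*(-0.8698)^2 + 5*(-0.8698) + 1.99*|-0.8698| = -1.105


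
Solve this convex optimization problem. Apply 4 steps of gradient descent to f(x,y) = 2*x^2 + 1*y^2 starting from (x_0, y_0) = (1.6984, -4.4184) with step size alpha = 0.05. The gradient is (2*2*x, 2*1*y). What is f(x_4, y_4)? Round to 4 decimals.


Gradient descent on f(x,y) = 2*x^2 + 1*y^2.
Starting point: (1.6984, -4.4184), alpha = 0.05
Step 1: grad_x = 2*2*1.6984 = 6.7936, grad_y = 2*1*-4.4184 = -8.8368
  x_1 = 1.6984 - 0.05*6.7936 = 1.3587
  y_1 = -4.4184 - 0.05*-8.8368 = -3.9766
Step 2: grad_x = 2*2*1.3587 = 5.4349, grad_y = 2*1*-3.9766 = -7.9531
  x_2 = 1.3587 - 0.05*5.4349 = 1.087
  y_2 = -3.9766 - 0.05*-7.9531 = -3.5789
Step 3: grad_x = 2*2*1.087 = 4.3479, grad_y = 2*1*-3.5789 = -7.1578
  x_3 = 1.087 - 0.05*4.3479 = 0.8696
  y_3 = -3.5789 - 0.05*-7.1578 = -3.221
Step 4: grad_x = 2*2*0.8696 = 3.4783, grad_y = 2*1*-3.221 = -6.442
  x_4 = 0.8696 - 0.05*3.4783 = 0.6957
  y_4 = -3.221 - 0.05*-6.442 = -2.8989
f(0.6957, -2.8989) = 2*0.6957^2 + 1*(-2.8989)^2 = 9.3716


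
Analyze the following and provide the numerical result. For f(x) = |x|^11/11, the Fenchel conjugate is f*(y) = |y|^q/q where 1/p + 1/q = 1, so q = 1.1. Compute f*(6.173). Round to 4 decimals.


The conjugate exponent q satisfies 1/p + 1/q = 1.
p = 11, so q = 11/(11 - 1) = 1.1
|y|^q = 6.173^1.1 = 7.4054
f*(6.173) = 7.4054 / 1.1 = 6.7321


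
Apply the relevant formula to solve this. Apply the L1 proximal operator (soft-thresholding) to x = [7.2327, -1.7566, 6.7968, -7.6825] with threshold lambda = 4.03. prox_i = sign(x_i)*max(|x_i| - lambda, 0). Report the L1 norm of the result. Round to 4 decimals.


Soft-thresholding with lambda = 4.03:
prox(7.2327) = sign(7.2327)*max(|7.2327| - 4.03, 0) = 3.2027
prox(-1.7566) = sign(-1.7566)*max(|-1.7566| - 4.03, 0) = 0.0
prox(6.7968) = sign(6.7968)*max(|6.7968| - 4.03, 0) = 2.7668
prox(-7.6825) = sign(-7.6825)*max(|-7.6825| - 4.03, 0) = -3.6525
prox(x) = [3.2027, 0.0, 2.7668, -3.6525]
||prox(x)||_1 = 3.2027 + 0.0 + 2.7668 + 3.6525 = 9.622


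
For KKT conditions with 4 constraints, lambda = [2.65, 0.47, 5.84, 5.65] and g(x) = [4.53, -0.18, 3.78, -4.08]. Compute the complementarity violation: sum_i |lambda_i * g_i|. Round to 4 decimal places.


KKT complementary slackness check:
lambda_1 * g_1 = 2.65 * 4.53 = 12.0045
lambda_2 * g_2 = 0.47 * -0.18 = -0.0846
lambda_3 * g_3 = 5.84 * 3.78 = 22.0752
lambda_4 * g_4 = 5.65 * -4.08 = -23.052
Total violation = 12.0045 + 0.0846 + 22.0752 + 23.052 = 57.2163


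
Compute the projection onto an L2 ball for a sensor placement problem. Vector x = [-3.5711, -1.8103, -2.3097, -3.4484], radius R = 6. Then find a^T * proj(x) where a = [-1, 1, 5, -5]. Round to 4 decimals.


Step 1: Compute ||x|| (intermediates to 6 decimals).
||x|| = sqrt((-3.5711)^2 + (-1.8103)^2 + (-2.3097)^2 + (-3.4484)^2) = 5.766812
Step 2: Project.
Since ||x|| <= R, proj = x (no scaling needed).
proj(x) = [-3.5711, -1.8103, -2.3097, -3.4484]
Step 3: Dot product.
a^T * proj(x) = -1*(-3.5711) + 1*(-1.8103) + 5*(-2.3097) - 5*(-3.4484) = 7.4543


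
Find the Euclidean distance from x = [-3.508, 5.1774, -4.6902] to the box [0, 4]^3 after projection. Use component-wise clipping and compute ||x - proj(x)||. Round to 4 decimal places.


Project each component onto [0, 4].
clip(-3.508) = 0.0, clip(5.1774) = 4.0, clip(-4.6902) = 0.0
Projection = [0.0, 4.0, 0.0]
Squared diffs: [12.3061, 1.3863, 21.998]
Distance = sqrt(35.6904) = 5.9741


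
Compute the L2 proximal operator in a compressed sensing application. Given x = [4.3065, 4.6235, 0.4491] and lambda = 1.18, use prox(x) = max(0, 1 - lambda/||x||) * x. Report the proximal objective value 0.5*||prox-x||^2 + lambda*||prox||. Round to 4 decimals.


Step 1: Compute ||x||.
||x|| = 6.3344
Step 2: Compute scaling factor.
scale = max(0, 1 - 1.18/6.3344) = 0.8137
Step 3: prox(x) = [3.5043, 3.7622, 0.3654]
||prox(x)|| = 5.1544
Step 4: Proximal objective.
0.5*||prox-x||^2 = 0.6962
lambda*||prox|| = 6.0822
Total = 6.7784


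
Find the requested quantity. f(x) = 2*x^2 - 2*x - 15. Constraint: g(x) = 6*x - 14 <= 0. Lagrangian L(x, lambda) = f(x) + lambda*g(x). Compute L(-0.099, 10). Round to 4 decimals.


Step 1: Evaluate f(x).
f(-0.099) = 2*(-0.099)^2 - 2*(-0.099) - 15 = -14.7824
Step 2: Evaluate g(x).
g(-0.099) = 6*-0.099 - 14 = -14.594
Step 3: Compute Lagrangian.
L = -14.7824 + 10*-14.594 = -160.7224


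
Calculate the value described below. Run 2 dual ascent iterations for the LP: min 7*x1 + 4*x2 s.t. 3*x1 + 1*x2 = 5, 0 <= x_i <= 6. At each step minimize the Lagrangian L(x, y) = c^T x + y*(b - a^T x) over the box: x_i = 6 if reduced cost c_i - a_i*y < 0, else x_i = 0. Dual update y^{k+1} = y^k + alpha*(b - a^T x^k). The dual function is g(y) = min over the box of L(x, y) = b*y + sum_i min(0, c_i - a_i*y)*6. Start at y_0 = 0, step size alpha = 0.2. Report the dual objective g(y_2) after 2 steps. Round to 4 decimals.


Dual ascent for LP: min 7*x1 + 4*x2, 3*x1 + 1*x2 = 5, 0 <= x_i <= 6
Step 1: y^k = 0.0, reduced costs: (7.0, 4.0)
  x^k = (0.0, 0.0), subgradient = b - a^T x = 5.0
  y^{k+1} = 0.0 + 0.2*5.0 = 1.0
Step 2: y^k = 1.0, reduced costs: (4.0, 3.0)
  x^k = (0.0, 0.0), subgradient = b - a^T x = 5.0
  y^{k+1} = 1.0 + 0.2*5.0 = 2.0
Dual objective at y_2 = 2.0: reduced costs (1.0, 2.0), box minimizer x = (0.0, 0.0)
g(y_2) = b*y + (c1 - a1*y)*x1 + (c2 - a2*y)*x2 = 5*2.0 + 1.0*0.0 + 2.0*0.0 = 10.0 + 0.0 + 0.0 = 10.0


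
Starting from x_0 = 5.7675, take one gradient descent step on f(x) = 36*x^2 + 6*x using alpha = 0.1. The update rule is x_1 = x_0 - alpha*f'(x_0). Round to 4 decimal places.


We compute the gradient at x_0 and apply the update.
f'(x) = 72*x + 6
f'(5.7675) = 72*5.7675 + 6 = 421.26
x_1 = 5.7675 - 0.1*421.26 = -36.3585


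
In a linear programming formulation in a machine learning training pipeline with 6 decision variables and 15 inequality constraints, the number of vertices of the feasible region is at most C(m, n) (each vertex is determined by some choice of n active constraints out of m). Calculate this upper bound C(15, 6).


Each vertex corresponds to some choice of n active constraints out of m, so the number of vertices is at most C(m, n) = m! / (n!(m-n)!).
m = 15, n = 6
Numerator: 15 * 14 * 13 * 12 * 11 * 10
Denominator: 6! = 720
C(15, 6) = 5005


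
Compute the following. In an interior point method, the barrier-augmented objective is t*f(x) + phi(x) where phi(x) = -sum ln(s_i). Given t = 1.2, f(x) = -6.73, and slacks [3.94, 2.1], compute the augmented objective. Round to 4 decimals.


Step 1: Compute log-barrier.
ln values: [1.3712, 0.7419]
phi = -(1.3712 + 0.7419) = -2.1131
Step 2: Compute augmented objective.
t*f(x) = 1.2*-6.73 = -8.076
Total = -8.076 - 2.1131 = -10.1891


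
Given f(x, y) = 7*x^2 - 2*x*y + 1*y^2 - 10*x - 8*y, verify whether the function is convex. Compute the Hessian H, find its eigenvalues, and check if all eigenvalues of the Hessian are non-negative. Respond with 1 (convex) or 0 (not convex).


The Hessian of f(x,y) = 7*x^2 - 2*x*y + 1*y^2 - 10*x - 8*y is:
H = [[14, -2], [-2, 2]]
Trace = 14 + 2 = 16
Determinant = 14*2 - (-2)^2 = 24
Discriminant = (16)^2 - 4*24 = 160.0
Eigenvalues: lambda_1 = 1.6754, lambda_2 = 14.3246
The function is convex.

1


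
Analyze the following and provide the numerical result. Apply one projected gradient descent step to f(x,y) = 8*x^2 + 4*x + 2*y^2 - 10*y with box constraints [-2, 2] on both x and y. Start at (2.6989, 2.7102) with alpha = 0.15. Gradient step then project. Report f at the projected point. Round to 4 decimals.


Step 1: Compute gradient at (2.6989, 2.7102).
grad_x = 2*8*2.6989 + 4 = 47.1824
grad_y = 2*2*2.7102 - 10 = 0.8408
Step 2: Gradient step.
x_raw = 2.6989 - 0.15*47.1824 = -4.3785
y_raw = 2.7102 - 0.15*0.8408 = 2.5841
Step 3: Project onto [-2, 2].
x_proj = clip(-4.3785) = -2.0
y_proj = clip(2.5841) = 2.0
Step 4: Evaluate f.
f(-2.0, 2.0) = 12.0


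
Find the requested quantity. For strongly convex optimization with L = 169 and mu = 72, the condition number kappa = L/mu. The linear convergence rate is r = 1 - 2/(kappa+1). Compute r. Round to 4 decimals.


Step 1: Compute the condition number.
kappa = L/mu = 169/72 = 2.3472
Step 2: Compute the convergence rate.
r = 1 - 2/(kappa + 1) = 1 - 2*mu/(L + mu) = (L - mu)/(L + mu) = 97/241 = 0.4025


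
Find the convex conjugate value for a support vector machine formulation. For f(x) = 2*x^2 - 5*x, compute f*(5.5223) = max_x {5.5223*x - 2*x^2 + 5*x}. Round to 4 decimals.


f*(y) = sup_x {y*x - a*x^2 - b*x} = sup_x {(y-b)*x - a*x^2}
FOC: (y - b) - 2a*x = 0 => x* = (y - b)/(2a)
x* = (5.5223 + 5)/(2*2) = 2.6306
f*(5.5223) = (y-b)^2/(4a) = (5.5223 + 5)^2/(4*2)
= 110.7188/8 = 13.8398


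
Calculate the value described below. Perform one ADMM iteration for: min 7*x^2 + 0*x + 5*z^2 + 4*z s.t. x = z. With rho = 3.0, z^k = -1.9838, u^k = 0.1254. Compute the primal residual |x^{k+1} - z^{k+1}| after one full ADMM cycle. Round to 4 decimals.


ADMM iteration with rho = 3.0, z^k = -1.9838, u^k = 0.1254
Step 1: x-update.
Minimize 7*x^2 + 0*x + (3.0/2)*(x + 1.9838 + 0.1254)^2
FOC: (2*7 + 3.0)*x = 0 + 3.0*(-1.9838 - 0.1254)
x^{k+1} = -0.3722
Step 2: z-update.
Minimize 5*z^2 + 4*z + (3.0/2)*(-0.3722 - z + 0.1254)^2
FOC: (2*5 + 3.0)*z = -4 + 3.0*(-0.3722 + 0.1254)
z^{k+1} = -0.3646
Step 3: u-update.
u^{k+1} = 0.1254 - 0.3722 + 0.3646 = 0.1178
Step 4: Primal residual = |-0.3722 + 0.3646| = 0.0076


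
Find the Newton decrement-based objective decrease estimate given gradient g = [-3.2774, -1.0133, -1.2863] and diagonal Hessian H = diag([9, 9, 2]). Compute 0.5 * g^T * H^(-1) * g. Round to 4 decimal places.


Step 1: H is diagonal, so H^(-1) * g = [-0.3642, -0.1126, -0.6432].
Step 2: g^T H^(-1) g = sum_i g_i^2 / H_ii
  = (-3.2774)^2/9 + (-1.0133)^2/9 + (-1.2863)^2/2
  = 1.1935 + 0.1141 + 0.8273 = 2.1349
Step 3: Objective decrease = 0.5 * g^T H^(-1) g = 1.0674


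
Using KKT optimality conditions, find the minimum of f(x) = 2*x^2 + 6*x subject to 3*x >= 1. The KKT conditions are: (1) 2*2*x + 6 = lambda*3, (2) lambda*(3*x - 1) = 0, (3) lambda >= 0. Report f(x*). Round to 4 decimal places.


Step 1: Try lambda = 0 (constraint inactive).
x_unc = -6/(2*2) = -1.5
Check: 3*-1.5 = -4.5 < 1 -- violated!
Step 2: Constraint must be active: 3*x = 1
x* = 1/3 = 0.3333 (rounded; the exact value 1/3 is used below)
lambda = (2*2*(1/3) + 6)/3 = 2.4444
Step 3: Compute optimal value.
f(x*) = 2*(1/3)^2 + 6*(1/3) = 2.2222


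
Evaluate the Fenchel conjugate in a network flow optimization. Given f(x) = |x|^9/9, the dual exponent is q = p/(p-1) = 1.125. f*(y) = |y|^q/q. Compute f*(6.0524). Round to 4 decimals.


The conjugate exponent q satisfies 1/p + 1/q = 1.
p = 9, so q = 9/(9 - 1) = 1.125
|y|^q = 6.0524^1.125 = 7.58
f*(6.0524) = 7.58 / 1.125 = 6.7378


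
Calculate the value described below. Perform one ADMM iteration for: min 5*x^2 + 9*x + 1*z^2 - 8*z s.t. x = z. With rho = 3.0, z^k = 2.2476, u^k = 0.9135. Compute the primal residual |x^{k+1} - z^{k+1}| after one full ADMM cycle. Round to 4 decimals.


ADMM iteration with rho = 3.0, z^k = 2.2476, u^k = 0.9135
Step 1: x-update.
Minimize 5*x^2 + 9*x + (3.0/2)*(x - 2.2476 + 0.9135)^2
FOC: (2*5 + 3.0)*x = -9 + 3.0*(2.2476 - 0.9135)
x^{k+1} = -0.3844
Step 2: z-update.
Minimize 1*z^2 - 8*z + (3.0/2)*(-0.3844 - z + 0.9135)^2
FOC: (2*1 + 3.0)*z = 8 + 3.0*(-0.3844 + 0.9135)
z^{k+1} = 1.9174
Step 3: u-update.
u^{k+1} = 0.9135 - 0.3844 - 1.9174 = -1.3884
Step 4: Primal residual = |-0.3844 - 1.9174| = 2.3019


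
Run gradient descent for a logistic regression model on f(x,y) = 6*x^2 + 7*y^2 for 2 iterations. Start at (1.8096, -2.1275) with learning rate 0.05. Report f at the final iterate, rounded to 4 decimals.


Gradient descent on f(x,y) = 6*x^2 + 7*y^2.
Starting point: (1.8096, -2.1275), alpha = 0.05
Step 1: grad_x = 2*6*1.8096 = 21.7152, grad_y = 2*7*-2.1275 = -29.785
  x_1 = 1.8096 - 0.05*21.7152 = 0.7238
  y_1 = -2.1275 - 0.05*-29.785 = -0.6383
Step 2: grad_x = 2*6*0.7238 = 8.6861, grad_y = 2*7*-0.6383 = -8.9355
  x_2 = 0.7238 - 0.05*8.6861 = 0.2895
  y_2 = -0.6383 - 0.05*-8.9355 = -0.1915
f(0.2895, -0.1915) = 6*0.2895^2 + 7*(-0.1915)^2 = 0.7596


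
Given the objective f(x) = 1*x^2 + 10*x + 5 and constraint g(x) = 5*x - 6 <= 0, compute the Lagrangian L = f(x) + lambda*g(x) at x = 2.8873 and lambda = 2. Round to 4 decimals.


Step 1: Evaluate f(x).
f(2.8873) = 1*2.8873^2 + 10*2.8873 + 5 = 42.2095
Step 2: Evaluate g(x).
g(2.8873) = 5*2.8873 - 6 = 8.4365
Step 3: Compute Lagrangian.
L = 42.2095 + 2*8.4365 = 59.0825


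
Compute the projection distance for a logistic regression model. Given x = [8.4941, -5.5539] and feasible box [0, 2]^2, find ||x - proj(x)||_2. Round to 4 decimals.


Project each component onto [0, 2].
clip(8.4941) = 2.0, clip(-5.5539) = 0.0
Projection = [2.0, 0.0]
Squared diffs: [42.1733, 30.8458]
Distance = sqrt(73.0191) = 8.5451


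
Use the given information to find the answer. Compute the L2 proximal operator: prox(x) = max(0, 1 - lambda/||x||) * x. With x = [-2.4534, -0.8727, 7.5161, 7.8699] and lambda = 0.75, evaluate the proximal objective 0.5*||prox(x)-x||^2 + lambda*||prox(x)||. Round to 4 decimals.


Step 1: Compute ||x||.
||x|| = 11.1896
Step 2: Compute scaling factor.
scale = max(0, 1 - 0.75/11.1896) = 0.933
Step 3: prox(x) = [-2.289, -0.8142, 7.0123, 7.3424]
||prox(x)|| = 10.4396
Step 4: Proximal objective.
0.5*||prox-x||^2 = 0.2813
lambda*||prox|| = 7.8297
Total = 8.111


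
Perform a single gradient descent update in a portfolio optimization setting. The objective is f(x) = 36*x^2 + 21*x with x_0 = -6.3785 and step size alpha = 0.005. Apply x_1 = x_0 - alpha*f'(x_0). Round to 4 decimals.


We compute the gradient at x_0 and apply the update.
f'(x) = 72*x + 21
f'(-6.3785) = 72*-6.3785 + 21 = -438.252
x_1 = -6.3785 - 0.005*-438.252 = -4.1872


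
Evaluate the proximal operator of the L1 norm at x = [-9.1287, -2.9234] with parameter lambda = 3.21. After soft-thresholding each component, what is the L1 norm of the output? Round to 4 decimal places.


Soft-thresholding with lambda = 3.21:
prox(-9.1287) = sign(-9.1287)*max(|-9.1287| - 3.21, 0) = -5.9187
prox(-2.9234) = sign(-2.9234)*max(|-2.9234| - 3.21, 0) = 0.0
prox(x) = [-5.9187, 0.0]
||prox(x)||_1 = 5.9187 + 0.0 = 5.9187


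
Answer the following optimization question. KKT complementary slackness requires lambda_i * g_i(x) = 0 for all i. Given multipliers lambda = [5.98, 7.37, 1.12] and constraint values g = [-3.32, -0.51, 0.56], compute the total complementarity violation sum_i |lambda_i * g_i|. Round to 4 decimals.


KKT complementary slackness check:
lambda_1 * g_1 = 5.98 * -3.32 = -19.8536
lambda_2 * g_2 = 7.37 * -0.51 = -3.7587
lambda_3 * g_3 = 1.12 * 0.56 = 0.6272
Total violation = 19.8536 + 3.7587 + 0.6272 = 24.2395


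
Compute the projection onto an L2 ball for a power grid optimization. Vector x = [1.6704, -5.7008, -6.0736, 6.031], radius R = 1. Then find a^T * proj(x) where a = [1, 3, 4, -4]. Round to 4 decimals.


Step 1: Compute ||x|| (intermediates to 6 decimals).
||x|| = sqrt(1.6704^2 + (-5.7008)^2 + (-6.0736)^2 + 6.031^2) = 10.418778
Step 2: Project.
Since ||x|| > R, scale = R/||x|| = 1/10.418778 = 0.095981, proj(x) = scale * x
proj(x) = [0.160327, -0.547168, -0.58295, 0.578861]
Step 3: Dot product.
a^T * proj(x) = 1*0.160327 + 3*(-0.547168) + 4*(-0.58295) - 4*0.578861 = -6.1284


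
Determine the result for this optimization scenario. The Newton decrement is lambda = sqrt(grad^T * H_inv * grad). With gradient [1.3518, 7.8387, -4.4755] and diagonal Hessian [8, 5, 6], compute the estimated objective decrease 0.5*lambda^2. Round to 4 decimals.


Step 1: H is diagonal, so H^(-1) * g = [0.169, 1.5677, -0.7459].
Step 2: g^T H^(-1) g = sum_i g_i^2 / H_ii
  = (1.3518)^2/8 + (7.8387)^2/5 + (-4.4755)^2/6
  = 0.2284 + 12.289 + 3.3384 = 15.8558
Step 3: Objective decrease = 0.5 * g^T H^(-1) g = 7.9279


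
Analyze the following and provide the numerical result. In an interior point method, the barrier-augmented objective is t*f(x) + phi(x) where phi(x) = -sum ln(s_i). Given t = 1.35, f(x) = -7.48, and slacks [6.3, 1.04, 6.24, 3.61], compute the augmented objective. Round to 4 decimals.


Step 1: Compute log-barrier.
ln values: [1.8405, 0.0392, 1.831, 1.2837]
phi = -(1.8405 + 0.0392 + 1.831 + 1.2837) = -4.9945
Step 2: Compute augmented objective.
t*f(x) = 1.35*-7.48 = -10.098
Total = -10.098 - 4.9945 = -15.0925


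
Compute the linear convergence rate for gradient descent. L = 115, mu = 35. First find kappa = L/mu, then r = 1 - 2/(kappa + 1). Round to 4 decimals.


Step 1: Compute the condition number.
kappa = L/mu = 115/35 = 3.2857
Step 2: Compute the convergence rate.
r = 1 - 2/(kappa + 1) = 1 - 2*mu/(L + mu) = (L - mu)/(L + mu) = 80/150 = 0.5333


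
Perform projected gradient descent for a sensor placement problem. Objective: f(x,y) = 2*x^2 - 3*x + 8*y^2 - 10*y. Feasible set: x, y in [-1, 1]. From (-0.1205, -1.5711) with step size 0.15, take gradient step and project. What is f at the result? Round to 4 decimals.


Step 1: Compute gradient at (-0.1205, -1.5711).
grad_x = 2*2*-0.1205 - 3 = -3.482
grad_y = 2*8*-1.5711 - 10 = -35.1376
Step 2: Gradient step.
x_raw = -0.1205 - 0.15*-3.482 = 0.4018
y_raw = -1.5711 - 0.15*-35.1376 = 3.6995
Step 3: Project onto [-1, 1].
x_proj = clip(0.4018) = 0.4018
y_proj = clip(3.6995) = 1.0
Step 4: Evaluate f.
f(0.4018, 1.0) = -2.8825
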